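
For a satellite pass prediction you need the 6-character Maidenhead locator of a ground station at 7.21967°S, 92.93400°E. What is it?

NI62ls

Offset from 180°W / 90°S: lon 272.9340°, lat 82.7803°.
Field (20°×10°, letters A–R): 272.9340/20 → 13 → N, 82.7803/10 → 8 → I; chars NI.
Square (2°×1°, digits 0–9): 12.9340/2 → 6, 2.7803/1 → 2; chars 62.
Subsquare (5′×2.5′, letters a–x): 0.9340/0.0833333 → 11 → l, 0.7803/0.0416667 → 18 → s; chars ls.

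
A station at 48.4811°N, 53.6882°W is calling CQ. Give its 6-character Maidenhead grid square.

GN38dl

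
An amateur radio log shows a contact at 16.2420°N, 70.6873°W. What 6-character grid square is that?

FK46pf

Shift to the Maidenhead origin (180°W, 90°S): lon 109.3127, lat 106.2420.
Field: lon ⌊109.3127/20⌋ = 5 → F; lat ⌊106.2420/10⌋ = 10 → K.
Square: lon ⌊9.3127/2⌋ = 4; lat ⌊6.2420/1⌋ = 6.
Subsquare: lon ⌊1.3127/0.0833333⌋ = 15 → p; lat ⌊0.2420/0.0416667⌋ = 5 → f.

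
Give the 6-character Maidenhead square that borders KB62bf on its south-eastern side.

KB62ce

Longitude subsquare b = 1; +1 → 2 = c.
Latitude subsquare f = 5; −1 → 4 = e.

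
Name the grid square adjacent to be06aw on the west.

Longitude subsquare a = 0; −1 → -1, wraps to 23 = x, carry into square.
Longitude square 0; −1 → -1, wraps to 9, carry into field.
Longitude field B = 1; −1 → 0 = A.
The latitude characters are unchanged.

AE96xw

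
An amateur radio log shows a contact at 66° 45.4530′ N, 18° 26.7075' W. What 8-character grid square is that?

Add 180° to longitude and 90° to latitude: 161.55488, 156.75755.
Field: 161.55488/20 → 8 → I, 156.75755/10 → 15 → P; chars IP.
Square: 1.55488/2 → 0, 6.75755/1 → 6; chars 06.
Subsquare: 1.55488/0.0833333 → 18 → s, 0.75755/0.0416667 → 18 → s; chars ss.
Extended square: 0.05488/0.00833333 → 6, 0.00755/0.00416667 → 1; chars 61.

IP06ss61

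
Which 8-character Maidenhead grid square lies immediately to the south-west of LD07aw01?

KD97xw90

Longitude extended square 0; −1 → -1, wraps to 9, carry into subsquare.
Longitude subsquare a = 0; −1 → -1, wraps to 23 = x, carry into square.
Longitude square 0; −1 → -1, wraps to 9, carry into field.
Longitude field L = 11; −1 → 10 = K.
Latitude extended square 1; −1 → 0.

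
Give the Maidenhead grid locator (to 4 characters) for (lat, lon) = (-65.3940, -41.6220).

Shift to the Maidenhead origin (180°W, 90°S): lon 138.38, lat 24.61.
Field: lon ⌊138.38/20⌋ = 6 → G; lat ⌊24.61/10⌋ = 2 → C.
Square: lon ⌊18.38/2⌋ = 9; lat ⌊4.61/1⌋ = 4.

GC94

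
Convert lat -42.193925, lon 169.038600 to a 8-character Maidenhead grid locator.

RE47mt43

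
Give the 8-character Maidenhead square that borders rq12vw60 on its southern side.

RQ12vv69

Latitude extended square 0; −1 → -1, wraps to 9, carry into subsquare.
Latitude subsquare w = 22; −1 → 21 = v.
The longitude characters are unchanged.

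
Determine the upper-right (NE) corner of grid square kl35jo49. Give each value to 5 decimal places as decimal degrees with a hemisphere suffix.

Field K=10, L=11: +10·20° lon, +11·10° lat → SW at lon 20°, lat 20°.
Square 3, 5: +3·2° lon, +5·1° lat → SW at lon 26°, lat 25°.
Subsquare j=9, o=14: +9·0.0833333° lon, +14·0.0416667° lat → SW at lon 26.75°, lat 25.5833°.
Extended square 4, 9: +4·0.00833333° lon, +9·0.00416667° lat → SW at lon 26.7833°, lat 25.6208°.
Cell spans 0.00833333° lon × 0.00416667° lat. NE corner is SW corner plus one full cell.
latitude 25.62500° N, longitude 26.79167° E.

25.62500° N, 26.79167° E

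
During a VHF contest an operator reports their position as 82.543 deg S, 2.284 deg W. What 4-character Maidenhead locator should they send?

IA87

Add 180° to longitude and 90° to latitude: 177.72, 7.46.
Field: lon ⌊177.72/20⌋ = 8 → I; lat ⌊7.46/10⌋ = 0 → A.
Square: lon ⌊17.72/2⌋ = 8; lat ⌊7.46/1⌋ = 7.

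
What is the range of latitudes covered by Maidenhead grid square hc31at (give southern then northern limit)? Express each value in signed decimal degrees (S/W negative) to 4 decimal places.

-68.2083, -68.1667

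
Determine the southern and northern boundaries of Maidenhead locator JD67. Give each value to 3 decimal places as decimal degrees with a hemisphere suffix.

53.000° S, 52.000° S

Field J=9, D=3: +9·20° lon, +3·10° lat → SW at lon 0°, lat -60°.
Square 6, 7: +6·2° lon, +7·1° lat → SW at lon 12°, lat -53°.
Cell spans 2° lon × 1° lat.
south 53.000° S, north 52.000° S.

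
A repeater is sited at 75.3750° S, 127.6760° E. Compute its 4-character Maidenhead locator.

Offset from 180°W / 90°S: lon 307.68°, lat 14.62°.
Field: lon ⌊307.68/20⌋ = 15 → P; lat ⌊14.62/10⌋ = 1 → B.
Square: lon ⌊7.68/2⌋ = 3; lat ⌊4.62/1⌋ = 4.

PB34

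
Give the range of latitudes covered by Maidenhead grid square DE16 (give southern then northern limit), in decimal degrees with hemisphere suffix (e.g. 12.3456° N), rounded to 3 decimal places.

Field D=3, E=4: +3·20° lon, +4·10° lat → SW at lon -120°, lat -50°.
Square 1, 6: +1·2° lon, +6·1° lat → SW at lon -118°, lat -44°.
Cell spans 2° lon × 1° lat.
south 44.000° S, north 43.000° S.

44.000° S, 43.000° S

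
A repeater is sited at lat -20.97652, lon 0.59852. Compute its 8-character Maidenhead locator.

JG09ha15

Shift to the Maidenhead origin (180°W, 90°S): lon 180.59852, lat 69.02348.
Field: lon ⌊180.59852/20⌋ = 9 → J; lat ⌊69.02348/10⌋ = 6 → G.
Square: lon ⌊0.59852/2⌋ = 0; lat ⌊9.02348/1⌋ = 9.
Subsquare: lon ⌊0.59852/0.0833333⌋ = 7 → h; lat ⌊0.02348/0.0416667⌋ = 0 → a.
Extended square: lon ⌊0.01519/0.00833333⌋ = 1; lat ⌊0.02348/0.00416667⌋ = 5.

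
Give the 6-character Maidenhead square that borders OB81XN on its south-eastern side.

Longitude subsquare x = 23; +1 → 24, wraps to 0 = a, carry into square.
Longitude square 8; +1 → 9.
Latitude subsquare n = 13; −1 → 12 = m.

OB91am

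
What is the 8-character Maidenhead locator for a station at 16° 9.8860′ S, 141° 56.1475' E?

Add 180° to longitude and 90° to latitude: 321.93579, 73.83523.
Field: 321.93579/20 → 16 → Q, 73.83523/10 → 7 → H; chars QH.
Square: 1.93579/2 → 0, 3.83523/1 → 3; chars 03.
Subsquare: 1.93579/0.0833333 → 23 → x, 0.83523/0.0416667 → 20 → u; chars xu.
Extended square: 0.01912/0.00833333 → 2, 0.00190/0.00416667 → 0; chars 20.

QH03xu20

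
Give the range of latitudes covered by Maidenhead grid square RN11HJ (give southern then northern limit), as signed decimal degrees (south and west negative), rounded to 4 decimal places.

41.3750, 41.4167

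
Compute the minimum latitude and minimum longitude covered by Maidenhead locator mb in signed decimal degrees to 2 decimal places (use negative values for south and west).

Field M=12, B=1: +12·20° lon, +1·10° lat → SW at lon 60°, lat -80°.
latitude -80.00, longitude 60.00.

-80.00, 60.00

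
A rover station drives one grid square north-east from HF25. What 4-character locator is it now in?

HF36

Longitude square 2; +1 → 3.
Latitude square 5; +1 → 6.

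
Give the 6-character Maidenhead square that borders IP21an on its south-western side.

IP11xm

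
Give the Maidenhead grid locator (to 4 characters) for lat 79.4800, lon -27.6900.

HQ69

Shift to the Maidenhead origin (180°W, 90°S): lon 152.31, lat 169.48.
Field (20°×10°, letters A–R): lon ⌊152.31/20⌋ = 7 → H; lat ⌊169.48/10⌋ = 16 → Q.
Square (2°×1°, digits 0–9): lon ⌊12.31/2⌋ = 6; lat ⌊9.48/1⌋ = 9.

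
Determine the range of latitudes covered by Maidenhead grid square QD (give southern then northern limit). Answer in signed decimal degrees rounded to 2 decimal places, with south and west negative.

-60.00, -50.00

Field Q=16, D=3: +16·20° lon, +3·10° lat → SW at lon 140°, lat -60°.
Cell spans 20° lon × 10° lat.
south -60.00, north -50.00.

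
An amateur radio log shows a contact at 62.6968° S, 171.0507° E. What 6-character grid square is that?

Offset from 180°W / 90°S: lon 351.0507°, lat 27.3032°.
Field: 351.0507/20 → 17 → R, 27.3032/10 → 2 → C; chars RC.
Square: 11.0507/2 → 5, 7.3032/1 → 7; chars 57.
Subsquare: 1.0507/0.0833333 → 12 → m, 0.3032/0.0416667 → 7 → h; chars mh.

RC57mh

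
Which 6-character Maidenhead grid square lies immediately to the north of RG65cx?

RG66ca

Latitude subsquare x = 23; +1 → 24, wraps to 0 = a, carry into square.
Latitude square 5; +1 → 6.
The longitude characters are unchanged.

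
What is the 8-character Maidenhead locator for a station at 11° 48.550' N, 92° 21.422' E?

NK61et24

Shift to the Maidenhead origin (180°W, 90°S): lon 272.35703, lat 101.80917.
Field (20°×10°, letters A–R): lon ⌊272.35703/20⌋ = 13 → N; lat ⌊101.80917/10⌋ = 10 → K.
Square (2°×1°, digits 0–9): lon ⌊12.35703/2⌋ = 6; lat ⌊1.80917/1⌋ = 1.
Subsquare (5′×2.5′, letters a–x): lon ⌊0.35703/0.0833333⌋ = 4 → e; lat ⌊0.80917/0.0416667⌋ = 19 → t.
Extended square (30″×15″, digits 0–9): lon ⌊0.02370/0.00833333⌋ = 2; lat ⌊0.01750/0.00416667⌋ = 4.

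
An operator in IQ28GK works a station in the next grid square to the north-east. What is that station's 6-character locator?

IQ28hl

Longitude subsquare g = 6; +1 → 7 = h.
Latitude subsquare k = 10; +1 → 11 = l.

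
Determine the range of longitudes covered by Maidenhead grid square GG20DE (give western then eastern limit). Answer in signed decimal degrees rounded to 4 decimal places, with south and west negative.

-55.7500, -55.6667

Field G=6, G=6: +6·20° lon, +6·10° lat → SW at lon -60°, lat -30°.
Square 2, 0: +2·2° lon, +0·1° lat → SW at lon -56°, lat -30°.
Subsquare d=3, e=4: +3·0.0833333° lon, +4·0.0416667° lat → SW at lon -55.75°, lat -29.8333°.
Cell spans 0.0833333° lon × 0.0416667° lat.
west -55.7500, east -55.6667.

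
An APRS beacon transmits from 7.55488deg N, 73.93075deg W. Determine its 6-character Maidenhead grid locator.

FJ37an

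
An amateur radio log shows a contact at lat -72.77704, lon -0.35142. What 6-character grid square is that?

Add 180° to longitude and 90° to latitude: 179.6486, 17.2230.
Field: lon ⌊179.6486/20⌋ = 8 → I; lat ⌊17.2230/10⌋ = 1 → B.
Square: lon ⌊19.6486/2⌋ = 9; lat ⌊7.2230/1⌋ = 7.
Subsquare: lon ⌊1.6486/0.0833333⌋ = 19 → t; lat ⌊0.2230/0.0416667⌋ = 5 → f.

IB97tf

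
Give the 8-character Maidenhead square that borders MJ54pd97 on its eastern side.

MJ54qd07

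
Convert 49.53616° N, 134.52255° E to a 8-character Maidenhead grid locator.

Offset from 180°W / 90°S: lon 314.52255°, lat 139.53616°.
Field: lon ⌊314.52255/20⌋ = 15 → P; lat ⌊139.53616/10⌋ = 13 → N.
Square: lon ⌊14.52255/2⌋ = 7; lat ⌊9.53616/1⌋ = 9.
Subsquare: lon ⌊0.52255/0.0833333⌋ = 6 → g; lat ⌊0.53616/0.0416667⌋ = 12 → m.
Extended square: lon ⌊0.02255/0.00833333⌋ = 2; lat ⌊0.03616/0.00416667⌋ = 8.

PN79gm28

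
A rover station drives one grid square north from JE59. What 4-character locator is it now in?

JF50

Latitude square 9; +1 → 10, wraps to 0, carry into field.
Latitude field E = 4; +1 → 5 = F.
The longitude characters are unchanged.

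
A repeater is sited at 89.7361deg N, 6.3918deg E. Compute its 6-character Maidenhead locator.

JR39er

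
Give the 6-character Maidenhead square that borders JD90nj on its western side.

Longitude subsquare n = 13; −1 → 12 = m.
The latitude characters are unchanged.

JD90mj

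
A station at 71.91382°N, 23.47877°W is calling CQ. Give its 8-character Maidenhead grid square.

HQ81gv29

Shift to the Maidenhead origin (180°W, 90°S): lon 156.52123, lat 161.91382.
Field: 156.52123/20 → 7 → H, 161.91382/10 → 16 → Q; chars HQ.
Square: 16.52123/2 → 8, 1.91382/1 → 1; chars 81.
Subsquare: 0.52123/0.0833333 → 6 → g, 0.91382/0.0416667 → 21 → v; chars gv.
Extended square: 0.02123/0.00833333 → 2, 0.03882/0.00416667 → 9; chars 29.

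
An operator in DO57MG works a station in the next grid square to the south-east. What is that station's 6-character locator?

Longitude subsquare m = 12; +1 → 13 = n.
Latitude subsquare g = 6; −1 → 5 = f.

DO57nf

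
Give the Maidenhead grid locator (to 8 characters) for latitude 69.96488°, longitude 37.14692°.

Shift to the Maidenhead origin (180°W, 90°S): lon 217.14692, lat 159.96488.
Field (20°×10°, letters A–R): lon ⌊217.14692/20⌋ = 10 → K; lat ⌊159.96488/10⌋ = 15 → P.
Square (2°×1°, digits 0–9): lon ⌊17.14692/2⌋ = 8; lat ⌊9.96488/1⌋ = 9.
Subsquare (5′×2.5′, letters a–x): lon ⌊1.14692/0.0833333⌋ = 13 → n; lat ⌊0.96488/0.0416667⌋ = 23 → x.
Extended square (30″×15″, digits 0–9): lon ⌊0.06359/0.00833333⌋ = 7; lat ⌊0.00655/0.00416667⌋ = 1.

KP89nx71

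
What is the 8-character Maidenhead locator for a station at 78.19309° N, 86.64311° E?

Shift to the Maidenhead origin (180°W, 90°S): lon 266.64311, lat 168.19309.
Field: 266.64311/20 → 13 → N, 168.19309/10 → 16 → Q; chars NQ.
Square: 6.64311/2 → 3, 8.19309/1 → 8; chars 38.
Subsquare: 0.64311/0.0833333 → 7 → h, 0.19309/0.0416667 → 4 → e; chars he.
Extended square: 0.05978/0.00833333 → 7, 0.02642/0.00416667 → 6; chars 76.

NQ38he76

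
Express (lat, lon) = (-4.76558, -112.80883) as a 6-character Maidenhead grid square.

Add 180° to longitude and 90° to latitude: 67.1912, 85.2344.
Field: lon ⌊67.1912/20⌋ = 3 → D; lat ⌊85.2344/10⌋ = 8 → I.
Square: lon ⌊7.1912/2⌋ = 3; lat ⌊5.2344/1⌋ = 5.
Subsquare: lon ⌊1.1912/0.0833333⌋ = 14 → o; lat ⌊0.2344/0.0416667⌋ = 5 → f.

DI35of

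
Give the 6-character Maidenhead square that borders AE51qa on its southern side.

Latitude subsquare a = 0; −1 → -1, wraps to 23 = x, carry into square.
Latitude square 1; −1 → 0.
The longitude characters are unchanged.

AE50qx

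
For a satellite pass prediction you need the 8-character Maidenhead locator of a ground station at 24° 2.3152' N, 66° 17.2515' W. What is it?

FL64ua59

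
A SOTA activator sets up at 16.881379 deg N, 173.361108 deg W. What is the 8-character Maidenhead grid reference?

Shift to the Maidenhead origin (180°W, 90°S): lon 6.63889, lat 106.88138.
Field (20°×10°, letters A–R): 6.63889/20 → 0 → A, 106.88138/10 → 10 → K; chars AK.
Square (2°×1°, digits 0–9): 6.63889/2 → 3, 6.88138/1 → 6; chars 36.
Subsquare (5′×2.5′, letters a–x): 0.63889/0.0833333 → 7 → h, 0.88138/0.0416667 → 21 → v; chars hv.
Extended square (30″×15″, digits 0–9): 0.05556/0.00833333 → 6, 0.00638/0.00416667 → 1; chars 61.

AK36hv61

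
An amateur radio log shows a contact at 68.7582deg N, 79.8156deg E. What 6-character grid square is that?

Shift to the Maidenhead origin (180°W, 90°S): lon 259.8156, lat 158.7582.
Field: lon ⌊259.8156/20⌋ = 12 → M; lat ⌊158.7582/10⌋ = 15 → P.
Square: lon ⌊19.8156/2⌋ = 9; lat ⌊8.7582/1⌋ = 8.
Subsquare: lon ⌊1.8156/0.0833333⌋ = 21 → v; lat ⌊0.7582/0.0416667⌋ = 18 → s.

MP98vs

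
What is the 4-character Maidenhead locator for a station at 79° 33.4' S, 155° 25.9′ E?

QB70

Add 180° to longitude and 90° to latitude: 335.43, 10.44.
Field: 335.43/20 → 16 → Q, 10.44/10 → 1 → B; chars QB.
Square: 15.43/2 → 7, 0.44/1 → 0; chars 70.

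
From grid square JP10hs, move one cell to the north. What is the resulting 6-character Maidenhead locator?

JP10ht

Latitude subsquare s = 18; +1 → 19 = t.
The longitude characters are unchanged.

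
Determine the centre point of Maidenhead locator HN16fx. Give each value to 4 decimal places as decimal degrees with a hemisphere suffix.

Field H=7, N=13: +7·20° lon, +13·10° lat → SW at lon -40°, lat 40°.
Square 1, 6: +1·2° lon, +6·1° lat → SW at lon -38°, lat 46°.
Subsquare f=5, x=23: +5·0.0833333° lon, +23·0.0416667° lat → SW at lon -37.5833°, lat 46.9583°.
Cell spans 0.0833333° lon × 0.0416667° lat. Centre is SW corner plus half of each.
latitude 46.9792° N, longitude 37.5417° W.

46.9792° N, 37.5417° W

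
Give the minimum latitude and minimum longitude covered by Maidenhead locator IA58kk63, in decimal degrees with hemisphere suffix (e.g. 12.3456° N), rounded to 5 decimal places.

81.57083° S, 9.11667° W

Field I=8, A=0: +8·20° lon, +0·10° lat → SW at lon -20°, lat -90°.
Square 5, 8: +5·2° lon, +8·1° lat → SW at lon -10°, lat -82°.
Subsquare k=10, k=10: +10·0.0833333° lon, +10·0.0416667° lat → SW at lon -9.16667°, lat -81.5833°.
Extended square 6, 3: +6·0.00833333° lon, +3·0.00416667° lat → SW at lon -9.11667°, lat -81.5708°.
latitude 81.57083° S, longitude 9.11667° W.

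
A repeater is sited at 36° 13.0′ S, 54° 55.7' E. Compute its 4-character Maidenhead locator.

LF73

Shift to the Maidenhead origin (180°W, 90°S): lon 234.93, lat 53.78.
Field: 234.93/20 → 11 → L, 53.78/10 → 5 → F; chars LF.
Square: 14.93/2 → 7, 3.78/1 → 3; chars 73.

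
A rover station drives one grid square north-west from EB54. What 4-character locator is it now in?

Longitude square 5; −1 → 4.
Latitude square 4; +1 → 5.

EB45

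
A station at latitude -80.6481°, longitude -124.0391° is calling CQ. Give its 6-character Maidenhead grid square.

CA79xi

Shift to the Maidenhead origin (180°W, 90°S): lon 55.9609, lat 9.3519.
Field (20°×10°, letters A–R): lon ⌊55.9609/20⌋ = 2 → C; lat ⌊9.3519/10⌋ = 0 → A.
Square (2°×1°, digits 0–9): lon ⌊15.9609/2⌋ = 7; lat ⌊9.3519/1⌋ = 9.
Subsquare (5′×2.5′, letters a–x): lon ⌊1.9609/0.0833333⌋ = 23 → x; lat ⌊0.3519/0.0416667⌋ = 8 → i.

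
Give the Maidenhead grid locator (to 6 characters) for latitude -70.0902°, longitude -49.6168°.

GB59ev

Add 180° to longitude and 90° to latitude: 130.3832, 19.9098.
Field: 130.3832/20 → 6 → G, 19.9098/10 → 1 → B; chars GB.
Square: 10.3832/2 → 5, 9.9098/1 → 9; chars 59.
Subsquare: 0.3832/0.0833333 → 4 → e, 0.9098/0.0416667 → 21 → v; chars ev.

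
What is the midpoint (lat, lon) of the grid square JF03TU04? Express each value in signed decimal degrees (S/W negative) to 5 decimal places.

-36.14792, 1.58750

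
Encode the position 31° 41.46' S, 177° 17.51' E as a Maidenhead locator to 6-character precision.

Shift to the Maidenhead origin (180°W, 90°S): lon 357.2918, lat 58.3090.
Field: lon ⌊357.2918/20⌋ = 17 → R; lat ⌊58.3090/10⌋ = 5 → F.
Square: lon ⌊17.2918/2⌋ = 8; lat ⌊8.3090/1⌋ = 8.
Subsquare: lon ⌊1.2918/0.0833333⌋ = 15 → p; lat ⌊0.3090/0.0416667⌋ = 7 → h.

RF88ph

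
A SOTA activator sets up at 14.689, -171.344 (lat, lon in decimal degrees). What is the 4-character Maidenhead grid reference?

Add 180° to longitude and 90° to latitude: 8.66, 104.69.
Field: 8.66/20 → 0 → A, 104.69/10 → 10 → K; chars AK.
Square: 8.66/2 → 4, 4.69/1 → 4; chars 44.

AK44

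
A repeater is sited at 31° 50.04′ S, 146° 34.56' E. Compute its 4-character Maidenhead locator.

Shift to the Maidenhead origin (180°W, 90°S): lon 326.58, lat 58.17.
Field (20°×10°, letters A–R): 326.58/20 → 16 → Q, 58.17/10 → 5 → F; chars QF.
Square (2°×1°, digits 0–9): 6.58/2 → 3, 8.17/1 → 8; chars 38.

QF38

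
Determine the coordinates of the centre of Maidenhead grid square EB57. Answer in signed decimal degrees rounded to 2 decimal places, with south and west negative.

-72.50, -89.00

Field E=4, B=1: +4·20° lon, +1·10° lat → SW at lon -100°, lat -80°.
Square 5, 7: +5·2° lon, +7·1° lat → SW at lon -90°, lat -73°.
Cell spans 2° lon × 1° lat. Centre is SW corner plus half of each.
latitude -72.50, longitude -89.00.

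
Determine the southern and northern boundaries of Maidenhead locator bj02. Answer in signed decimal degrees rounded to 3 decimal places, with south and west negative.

2.000, 3.000

Field B=1, J=9: +1·20° lon, +9·10° lat → SW at lon -160°, lat 0°.
Square 0, 2: +0·2° lon, +2·1° lat → SW at lon -160°, lat 2°.
Cell spans 2° lon × 1° lat.
south 2.000, north 3.000.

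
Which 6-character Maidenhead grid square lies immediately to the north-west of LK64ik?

LK64hl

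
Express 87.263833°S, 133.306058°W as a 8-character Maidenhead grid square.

CA32ir36

Add 180° to longitude and 90° to latitude: 46.69394, 2.73617.
Field: lon ⌊46.69394/20⌋ = 2 → C; lat ⌊2.73617/10⌋ = 0 → A.
Square: lon ⌊6.69394/2⌋ = 3; lat ⌊2.73617/1⌋ = 2.
Subsquare: lon ⌊0.69394/0.0833333⌋ = 8 → i; lat ⌊0.73617/0.0416667⌋ = 17 → r.
Extended square: lon ⌊0.02728/0.00833333⌋ = 3; lat ⌊0.02783/0.00416667⌋ = 6.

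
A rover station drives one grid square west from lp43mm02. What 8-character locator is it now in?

Longitude extended square 0; −1 → -1, wraps to 9, carry into subsquare.
Longitude subsquare m = 12; −1 → 11 = l.
The latitude characters are unchanged.

LP43lm92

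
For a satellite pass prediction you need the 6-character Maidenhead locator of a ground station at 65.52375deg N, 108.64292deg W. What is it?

DP55qm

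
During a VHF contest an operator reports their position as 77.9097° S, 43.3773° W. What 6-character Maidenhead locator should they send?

Shift to the Maidenhead origin (180°W, 90°S): lon 136.6227, lat 12.0903.
Field: 136.6227/20 → 6 → G, 12.0903/10 → 1 → B; chars GB.
Square: 16.6227/2 → 8, 2.0903/1 → 2; chars 82.
Subsquare: 0.6227/0.0833333 → 7 → h, 0.0903/0.0416667 → 2 → c; chars hc.

GB82hc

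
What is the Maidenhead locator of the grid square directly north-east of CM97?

Longitude square 9; +1 → 10, wraps to 0, carry into field.
Longitude field C = 2; +1 → 3 = D.
Latitude square 7; +1 → 8.

DM08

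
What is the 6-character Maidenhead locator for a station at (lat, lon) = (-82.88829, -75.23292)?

Offset from 180°W / 90°S: lon 104.7671°, lat 7.1117°.
Field: lon ⌊104.7671/20⌋ = 5 → F; lat ⌊7.1117/10⌋ = 0 → A.
Square: lon ⌊4.7671/2⌋ = 2; lat ⌊7.1117/1⌋ = 7.
Subsquare: lon ⌊0.7671/0.0833333⌋ = 9 → j; lat ⌊0.1117/0.0416667⌋ = 2 → c.

FA27jc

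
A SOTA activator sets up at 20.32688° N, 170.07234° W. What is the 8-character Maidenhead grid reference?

AL40xh18

Add 180° to longitude and 90° to latitude: 9.92766, 110.32688.
Field (20°×10°, letters A–R): lon ⌊9.92766/20⌋ = 0 → A; lat ⌊110.32688/10⌋ = 11 → L.
Square (2°×1°, digits 0–9): lon ⌊9.92766/2⌋ = 4; lat ⌊0.32688/1⌋ = 0.
Subsquare (5′×2.5′, letters a–x): lon ⌊1.92766/0.0833333⌋ = 23 → x; lat ⌊0.32688/0.0416667⌋ = 7 → h.
Extended square (30″×15″, digits 0–9): lon ⌊0.01099/0.00833333⌋ = 1; lat ⌊0.03521/0.00416667⌋ = 8.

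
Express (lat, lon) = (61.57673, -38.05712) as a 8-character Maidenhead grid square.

HP01xn38

Shift to the Maidenhead origin (180°W, 90°S): lon 141.94288, lat 151.57673.
Field (20°×10°, letters A–R): lon ⌊141.94288/20⌋ = 7 → H; lat ⌊151.57673/10⌋ = 15 → P.
Square (2°×1°, digits 0–9): lon ⌊1.94288/2⌋ = 0; lat ⌊1.57673/1⌋ = 1.
Subsquare (5′×2.5′, letters a–x): lon ⌊1.94288/0.0833333⌋ = 23 → x; lat ⌊0.57673/0.0416667⌋ = 13 → n.
Extended square (30″×15″, digits 0–9): lon ⌊0.02621/0.00833333⌋ = 3; lat ⌊0.03506/0.00416667⌋ = 8.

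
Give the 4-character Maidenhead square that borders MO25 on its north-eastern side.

Longitude square 2; +1 → 3.
Latitude square 5; +1 → 6.

MO36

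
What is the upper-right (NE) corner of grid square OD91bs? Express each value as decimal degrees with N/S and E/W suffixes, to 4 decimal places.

58.2083° S, 118.1667° E

Field O=14, D=3: +14·20° lon, +3·10° lat → SW at lon 100°, lat -60°.
Square 9, 1: +9·2° lon, +1·1° lat → SW at lon 118°, lat -59°.
Subsquare b=1, s=18: +1·0.0833333° lon, +18·0.0416667° lat → SW at lon 118.083°, lat -58.25°.
Cell spans 0.0833333° lon × 0.0416667° lat. NE corner is SW corner plus one full cell.
latitude 58.2083° S, longitude 118.1667° E.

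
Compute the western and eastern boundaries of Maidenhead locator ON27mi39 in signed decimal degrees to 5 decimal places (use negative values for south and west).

105.02500, 105.03333

Field O=14, N=13: +14·20° lon, +13·10° lat → SW at lon 100°, lat 40°.
Square 2, 7: +2·2° lon, +7·1° lat → SW at lon 104°, lat 47°.
Subsquare m=12, i=8: +12·0.0833333° lon, +8·0.0416667° lat → SW at lon 105°, lat 47.3333°.
Extended square 3, 9: +3·0.00833333° lon, +9·0.00416667° lat → SW at lon 105.025°, lat 47.3708°.
Cell spans 0.00833333° lon × 0.00416667° lat.
west 105.02500, east 105.03333.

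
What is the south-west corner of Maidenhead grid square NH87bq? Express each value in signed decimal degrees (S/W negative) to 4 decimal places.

Field N=13, H=7: +13·20° lon, +7·10° lat → SW at lon 80°, lat -20°.
Square 8, 7: +8·2° lon, +7·1° lat → SW at lon 96°, lat -13°.
Subsquare b=1, q=16: +1·0.0833333° lon, +16·0.0416667° lat → SW at lon 96.0833°, lat -12.3333°.
latitude -12.3333, longitude 96.0833.

-12.3333, 96.0833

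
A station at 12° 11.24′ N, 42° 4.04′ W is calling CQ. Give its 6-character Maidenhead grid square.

GK82xe

Add 180° to longitude and 90° to latitude: 137.9327, 102.1873.
Field: lon ⌊137.9327/20⌋ = 6 → G; lat ⌊102.1873/10⌋ = 10 → K.
Square: lon ⌊17.9327/2⌋ = 8; lat ⌊2.1873/1⌋ = 2.
Subsquare: lon ⌊1.9327/0.0833333⌋ = 23 → x; lat ⌊0.1873/0.0416667⌋ = 4 → e.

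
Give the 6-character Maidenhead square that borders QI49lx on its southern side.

QI49lw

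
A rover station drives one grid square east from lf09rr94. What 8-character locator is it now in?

LF09sr04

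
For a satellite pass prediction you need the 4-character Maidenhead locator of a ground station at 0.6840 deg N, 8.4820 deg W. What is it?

Offset from 180°W / 90°S: lon 171.52°, lat 90.68°.
Field (20°×10°, letters A–R): lon ⌊171.52/20⌋ = 8 → I; lat ⌊90.68/10⌋ = 9 → J.
Square (2°×1°, digits 0–9): lon ⌊11.52/2⌋ = 5; lat ⌊0.68/1⌋ = 0.

IJ50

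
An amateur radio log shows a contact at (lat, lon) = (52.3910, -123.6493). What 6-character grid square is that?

CO82ej

Offset from 180°W / 90°S: lon 56.3507°, lat 142.3910°.
Field: lon ⌊56.3507/20⌋ = 2 → C; lat ⌊142.3910/10⌋ = 14 → O.
Square: lon ⌊16.3507/2⌋ = 8; lat ⌊2.3910/1⌋ = 2.
Subsquare: lon ⌊0.3507/0.0833333⌋ = 4 → e; lat ⌊0.3910/0.0416667⌋ = 9 → j.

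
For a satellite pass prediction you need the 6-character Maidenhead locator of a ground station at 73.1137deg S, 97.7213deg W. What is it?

EB16dv

Offset from 180°W / 90°S: lon 82.2787°, lat 16.8863°.
Field: 82.2787/20 → 4 → E, 16.8863/10 → 1 → B; chars EB.
Square: 2.2787/2 → 1, 6.8863/1 → 6; chars 16.
Subsquare: 0.2787/0.0833333 → 3 → d, 0.8863/0.0416667 → 21 → v; chars dv.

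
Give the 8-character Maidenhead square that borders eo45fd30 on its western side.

Longitude extended square 3; −1 → 2.
The latitude characters are unchanged.

EO45fd20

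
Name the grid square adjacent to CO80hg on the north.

CO80hh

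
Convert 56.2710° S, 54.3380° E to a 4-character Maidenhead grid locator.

Add 180° to longitude and 90° to latitude: 234.34, 33.73.
Field: lon ⌊234.34/20⌋ = 11 → L; lat ⌊33.73/10⌋ = 3 → D.
Square: lon ⌊14.34/2⌋ = 7; lat ⌊3.73/1⌋ = 3.

LD73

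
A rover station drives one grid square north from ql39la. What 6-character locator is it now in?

QL39lb

Latitude subsquare a = 0; +1 → 1 = b.
The longitude characters are unchanged.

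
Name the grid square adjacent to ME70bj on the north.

ME70bk

Latitude subsquare j = 9; +1 → 10 = k.
The longitude characters are unchanged.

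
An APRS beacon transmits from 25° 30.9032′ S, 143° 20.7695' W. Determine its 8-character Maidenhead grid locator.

Shift to the Maidenhead origin (180°W, 90°S): lon 36.65384, lat 64.48495.
Field: 36.65384/20 → 1 → B, 64.48495/10 → 6 → G; chars BG.
Square: 16.65384/2 → 8, 4.48495/1 → 4; chars 84.
Subsquare: 0.65384/0.0833333 → 7 → h, 0.48495/0.0416667 → 11 → l; chars hl.
Extended square: 0.07051/0.00833333 → 8, 0.02661/0.00416667 → 6; chars 86.

BG84hl86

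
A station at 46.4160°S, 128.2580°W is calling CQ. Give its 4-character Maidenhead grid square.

Offset from 180°W / 90°S: lon 51.74°, lat 43.58°.
Field: lon ⌊51.74/20⌋ = 2 → C; lat ⌊43.58/10⌋ = 4 → E.
Square: lon ⌊11.74/2⌋ = 5; lat ⌊3.58/1⌋ = 3.

CE53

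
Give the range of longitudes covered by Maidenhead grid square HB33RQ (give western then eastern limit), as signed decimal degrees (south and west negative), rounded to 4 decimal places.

Field H=7, B=1: +7·20° lon, +1·10° lat → SW at lon -40°, lat -80°.
Square 3, 3: +3·2° lon, +3·1° lat → SW at lon -34°, lat -77°.
Subsquare r=17, q=16: +17·0.0833333° lon, +16·0.0416667° lat → SW at lon -32.5833°, lat -76.3333°.
Cell spans 0.0833333° lon × 0.0416667° lat.
west -32.5833, east -32.5000.

-32.5833, -32.5000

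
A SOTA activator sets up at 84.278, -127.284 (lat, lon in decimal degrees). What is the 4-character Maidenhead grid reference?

Offset from 180°W / 90°S: lon 52.72°, lat 174.28°.
Field: 52.72/20 → 2 → C, 174.28/10 → 17 → R; chars CR.
Square: 12.72/2 → 6, 4.28/1 → 4; chars 64.

CR64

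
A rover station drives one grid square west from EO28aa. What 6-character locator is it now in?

Longitude subsquare a = 0; −1 → -1, wraps to 23 = x, carry into square.
Longitude square 2; −1 → 1.
The latitude characters are unchanged.

EO18xa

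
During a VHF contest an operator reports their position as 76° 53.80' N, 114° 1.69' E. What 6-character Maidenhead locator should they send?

OQ76av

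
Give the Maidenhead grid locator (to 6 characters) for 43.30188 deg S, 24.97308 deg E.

KE26lq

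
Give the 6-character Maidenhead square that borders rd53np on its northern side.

Latitude subsquare p = 15; +1 → 16 = q.
The longitude characters are unchanged.

RD53nq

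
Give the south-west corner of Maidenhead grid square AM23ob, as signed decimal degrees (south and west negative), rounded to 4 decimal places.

Field A=0, M=12: +0·20° lon, +12·10° lat → SW at lon -180°, lat 30°.
Square 2, 3: +2·2° lon, +3·1° lat → SW at lon -176°, lat 33°.
Subsquare o=14, b=1: +14·0.0833333° lon, +1·0.0416667° lat → SW at lon -174.833°, lat 33.0417°.
latitude 33.0417, longitude -174.8333.

33.0417, -174.8333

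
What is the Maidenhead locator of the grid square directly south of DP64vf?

Latitude subsquare f = 5; −1 → 4 = e.
The longitude characters are unchanged.

DP64ve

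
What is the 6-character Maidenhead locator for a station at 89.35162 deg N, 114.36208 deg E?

OR79ei

Offset from 180°W / 90°S: lon 294.3621°, lat 179.3516°.
Field: lon ⌊294.3621/20⌋ = 14 → O; lat ⌊179.3516/10⌋ = 17 → R.
Square: lon ⌊14.3621/2⌋ = 7; lat ⌊9.3516/1⌋ = 9.
Subsquare: lon ⌊0.3621/0.0833333⌋ = 4 → e; lat ⌊0.3516/0.0416667⌋ = 8 → i.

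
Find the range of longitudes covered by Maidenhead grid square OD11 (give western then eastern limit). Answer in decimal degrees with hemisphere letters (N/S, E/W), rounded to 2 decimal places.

102.00° E, 104.00° E

Field O=14, D=3: +14·20° lon, +3·10° lat → SW at lon 100°, lat -60°.
Square 1, 1: +1·2° lon, +1·1° lat → SW at lon 102°, lat -59°.
Cell spans 2° lon × 1° lat.
west 102.00° E, east 104.00° E.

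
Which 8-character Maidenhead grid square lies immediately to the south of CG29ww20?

CG29wv29

Latitude extended square 0; −1 → -1, wraps to 9, carry into subsquare.
Latitude subsquare w = 22; −1 → 21 = v.
The longitude characters are unchanged.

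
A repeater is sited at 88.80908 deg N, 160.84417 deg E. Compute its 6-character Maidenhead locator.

RR08kt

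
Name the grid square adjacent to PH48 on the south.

PH47

Latitude square 8; −1 → 7.
The longitude characters are unchanged.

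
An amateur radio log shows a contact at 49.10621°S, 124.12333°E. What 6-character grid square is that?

Shift to the Maidenhead origin (180°W, 90°S): lon 304.1233, lat 40.8938.
Field (20°×10°, letters A–R): lon ⌊304.1233/20⌋ = 15 → P; lat ⌊40.8938/10⌋ = 4 → E.
Square (2°×1°, digits 0–9): lon ⌊4.1233/2⌋ = 2; lat ⌊0.8938/1⌋ = 0.
Subsquare (5′×2.5′, letters a–x): lon ⌊0.1233/0.0833333⌋ = 1 → b; lat ⌊0.8938/0.0416667⌋ = 21 → v.

PE20bv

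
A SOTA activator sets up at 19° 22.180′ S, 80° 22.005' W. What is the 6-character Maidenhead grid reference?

Add 180° to longitude and 90° to latitude: 99.6333, 70.6303.
Field: 99.6333/20 → 4 → E, 70.6303/10 → 7 → H; chars EH.
Square: 19.6333/2 → 9, 0.6303/1 → 0; chars 90.
Subsquare: 1.6333/0.0833333 → 19 → t, 0.6303/0.0416667 → 15 → p; chars tp.

EH90tp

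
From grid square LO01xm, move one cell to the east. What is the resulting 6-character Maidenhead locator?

Longitude subsquare x = 23; +1 → 24, wraps to 0 = a, carry into square.
Longitude square 0; +1 → 1.
The latitude characters are unchanged.

LO11am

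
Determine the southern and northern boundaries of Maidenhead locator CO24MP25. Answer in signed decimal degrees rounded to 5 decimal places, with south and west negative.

54.64583, 54.65000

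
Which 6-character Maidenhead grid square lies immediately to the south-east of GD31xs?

GD41ar

Longitude subsquare x = 23; +1 → 24, wraps to 0 = a, carry into square.
Longitude square 3; +1 → 4.
Latitude subsquare s = 18; −1 → 17 = r.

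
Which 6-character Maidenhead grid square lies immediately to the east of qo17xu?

QO27au

Longitude subsquare x = 23; +1 → 24, wraps to 0 = a, carry into square.
Longitude square 1; +1 → 2.
The latitude characters are unchanged.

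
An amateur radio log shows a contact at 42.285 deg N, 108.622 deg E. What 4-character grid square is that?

ON42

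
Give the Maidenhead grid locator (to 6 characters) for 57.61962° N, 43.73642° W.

Offset from 180°W / 90°S: lon 136.2636°, lat 147.6196°.
Field (20°×10°, letters A–R): 136.2636/20 → 6 → G, 147.6196/10 → 14 → O; chars GO.
Square (2°×1°, digits 0–9): 16.2636/2 → 8, 7.6196/1 → 7; chars 87.
Subsquare (5′×2.5′, letters a–x): 0.2636/0.0833333 → 3 → d, 0.6196/0.0416667 → 14 → o; chars do.

GO87do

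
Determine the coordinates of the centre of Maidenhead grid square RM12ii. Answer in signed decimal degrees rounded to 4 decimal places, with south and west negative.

Field R=17, M=12: +17·20° lon, +12·10° lat → SW at lon 160°, lat 30°.
Square 1, 2: +1·2° lon, +2·1° lat → SW at lon 162°, lat 32°.
Subsquare i=8, i=8: +8·0.0833333° lon, +8·0.0416667° lat → SW at lon 162.667°, lat 32.3333°.
Cell spans 0.0833333° lon × 0.0416667° lat. Centre is SW corner plus half of each.
latitude 32.3542, longitude 162.7083.

32.3542, 162.7083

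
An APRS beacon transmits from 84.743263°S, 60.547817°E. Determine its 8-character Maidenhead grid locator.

MA05gg51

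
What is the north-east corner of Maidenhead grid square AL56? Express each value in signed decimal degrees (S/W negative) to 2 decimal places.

27.00, -168.00

Field A=0, L=11: +0·20° lon, +11·10° lat → SW at lon -180°, lat 20°.
Square 5, 6: +5·2° lon, +6·1° lat → SW at lon -170°, lat 26°.
Cell spans 2° lon × 1° lat. NE corner is SW corner plus one full cell.
latitude 27.00, longitude -168.00.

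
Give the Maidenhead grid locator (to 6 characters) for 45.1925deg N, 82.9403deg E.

NN15le

Offset from 180°W / 90°S: lon 262.9403°, lat 135.1925°.
Field: lon ⌊262.9403/20⌋ = 13 → N; lat ⌊135.1925/10⌋ = 13 → N.
Square: lon ⌊2.9403/2⌋ = 1; lat ⌊5.1925/1⌋ = 5.
Subsquare: lon ⌊0.9403/0.0833333⌋ = 11 → l; lat ⌊0.1925/0.0416667⌋ = 4 → e.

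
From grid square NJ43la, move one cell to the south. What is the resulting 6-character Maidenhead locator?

NJ42lx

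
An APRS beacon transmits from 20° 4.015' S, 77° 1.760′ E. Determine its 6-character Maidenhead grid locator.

Shift to the Maidenhead origin (180°W, 90°S): lon 257.0293, lat 69.9331.
Field: 257.0293/20 → 12 → M, 69.9331/10 → 6 → G; chars MG.
Square: 17.0293/2 → 8, 9.9331/1 → 9; chars 89.
Subsquare: 1.0293/0.0833333 → 12 → m, 0.9331/0.0416667 → 22 → w; chars mw.

MG89mw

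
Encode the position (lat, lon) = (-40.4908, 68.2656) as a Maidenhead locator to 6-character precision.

Offset from 180°W / 90°S: lon 248.2656°, lat 49.5092°.
Field (20°×10°, letters A–R): lon ⌊248.2656/20⌋ = 12 → M; lat ⌊49.5092/10⌋ = 4 → E.
Square (2°×1°, digits 0–9): lon ⌊8.2656/2⌋ = 4; lat ⌊9.5092/1⌋ = 9.
Subsquare (5′×2.5′, letters a–x): lon ⌊0.2656/0.0833333⌋ = 3 → d; lat ⌊0.5092/0.0416667⌋ = 12 → m.

ME49dm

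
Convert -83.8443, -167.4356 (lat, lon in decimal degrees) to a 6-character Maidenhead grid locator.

AA66gd

Offset from 180°W / 90°S: lon 12.5644°, lat 6.1557°.
Field (20°×10°, letters A–R): lon ⌊12.5644/20⌋ = 0 → A; lat ⌊6.1557/10⌋ = 0 → A.
Square (2°×1°, digits 0–9): lon ⌊12.5644/2⌋ = 6; lat ⌊6.1557/1⌋ = 6.
Subsquare (5′×2.5′, letters a–x): lon ⌊0.5644/0.0833333⌋ = 6 → g; lat ⌊0.1557/0.0416667⌋ = 3 → d.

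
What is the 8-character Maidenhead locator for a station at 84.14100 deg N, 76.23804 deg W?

FR14vd13

Shift to the Maidenhead origin (180°W, 90°S): lon 103.76196, lat 174.14100.
Field: 103.76196/20 → 5 → F, 174.14100/10 → 17 → R; chars FR.
Square: 3.76196/2 → 1, 4.14100/1 → 4; chars 14.
Subsquare: 1.76196/0.0833333 → 21 → v, 0.14100/0.0416667 → 3 → d; chars vd.
Extended square: 0.01196/0.00833333 → 1, 0.01600/0.00416667 → 3; chars 13.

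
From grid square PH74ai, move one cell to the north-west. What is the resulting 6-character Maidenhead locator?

Longitude subsquare a = 0; −1 → -1, wraps to 23 = x, carry into square.
Longitude square 7; −1 → 6.
Latitude subsquare i = 8; +1 → 9 = j.

PH64xj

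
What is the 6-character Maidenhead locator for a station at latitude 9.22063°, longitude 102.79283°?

Shift to the Maidenhead origin (180°W, 90°S): lon 282.7928, lat 99.2206.
Field (20°×10°, letters A–R): 282.7928/20 → 14 → O, 99.2206/10 → 9 → J; chars OJ.
Square (2°×1°, digits 0–9): 2.7928/2 → 1, 9.2206/1 → 9; chars 19.
Subsquare (5′×2.5′, letters a–x): 0.7928/0.0833333 → 9 → j, 0.2206/0.0416667 → 5 → f; chars jf.

OJ19jf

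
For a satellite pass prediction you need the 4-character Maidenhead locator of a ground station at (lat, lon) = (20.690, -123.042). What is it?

CL80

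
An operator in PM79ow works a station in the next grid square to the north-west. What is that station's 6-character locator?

PM79nx

Longitude subsquare o = 14; −1 → 13 = n.
Latitude subsquare w = 22; +1 → 23 = x.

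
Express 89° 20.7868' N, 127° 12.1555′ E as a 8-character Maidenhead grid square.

Offset from 180°W / 90°S: lon 307.20259°, lat 179.34645°.
Field (20°×10°, letters A–R): lon ⌊307.20259/20⌋ = 15 → P; lat ⌊179.34645/10⌋ = 17 → R.
Square (2°×1°, digits 0–9): lon ⌊7.20259/2⌋ = 3; lat ⌊9.34645/1⌋ = 9.
Subsquare (5′×2.5′, letters a–x): lon ⌊1.20259/0.0833333⌋ = 14 → o; lat ⌊0.34645/0.0416667⌋ = 8 → i.
Extended square (30″×15″, digits 0–9): lon ⌊0.03592/0.00833333⌋ = 4; lat ⌊0.01311/0.00416667⌋ = 3.

PR39oi43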